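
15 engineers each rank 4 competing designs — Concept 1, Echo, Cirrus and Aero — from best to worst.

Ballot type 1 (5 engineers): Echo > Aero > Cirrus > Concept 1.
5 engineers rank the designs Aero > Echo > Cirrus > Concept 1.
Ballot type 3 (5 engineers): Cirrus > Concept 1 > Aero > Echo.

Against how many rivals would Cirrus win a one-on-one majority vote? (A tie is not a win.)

Cirrus against each rival (15 engineers):
Cirrus vs Concept 1: 15 to 0, Cirrus.
Cirrus–Echo: Echo 10–5.
Cirrus vs Aero: Aero, 10–5.
Cirrus beats Concept 1; loses to Echo, Aero — 1 pairwise win.

1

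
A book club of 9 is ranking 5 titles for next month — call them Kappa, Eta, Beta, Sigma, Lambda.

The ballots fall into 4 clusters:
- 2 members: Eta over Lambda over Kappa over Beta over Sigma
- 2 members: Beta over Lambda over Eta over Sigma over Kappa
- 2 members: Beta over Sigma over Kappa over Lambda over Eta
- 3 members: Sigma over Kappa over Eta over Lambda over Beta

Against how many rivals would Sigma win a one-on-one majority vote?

Sigma against each rival (9 members):
Sigma vs Kappa: Sigma is ranked higher on 2+2+3 = 7 ballots, Kappa on 2. Sigma wins 7–2.
Sigma vs Eta: Sigma preferred on 2+3 = 5 ballots; Sigma wins 5–4.
Sigma vs Beta: Beta, 6–3.
Sigma–Lambda: Sigma 5–4.
Sigma beats Kappa, Eta, Lambda; loses to Beta — 3 pairwise wins.

3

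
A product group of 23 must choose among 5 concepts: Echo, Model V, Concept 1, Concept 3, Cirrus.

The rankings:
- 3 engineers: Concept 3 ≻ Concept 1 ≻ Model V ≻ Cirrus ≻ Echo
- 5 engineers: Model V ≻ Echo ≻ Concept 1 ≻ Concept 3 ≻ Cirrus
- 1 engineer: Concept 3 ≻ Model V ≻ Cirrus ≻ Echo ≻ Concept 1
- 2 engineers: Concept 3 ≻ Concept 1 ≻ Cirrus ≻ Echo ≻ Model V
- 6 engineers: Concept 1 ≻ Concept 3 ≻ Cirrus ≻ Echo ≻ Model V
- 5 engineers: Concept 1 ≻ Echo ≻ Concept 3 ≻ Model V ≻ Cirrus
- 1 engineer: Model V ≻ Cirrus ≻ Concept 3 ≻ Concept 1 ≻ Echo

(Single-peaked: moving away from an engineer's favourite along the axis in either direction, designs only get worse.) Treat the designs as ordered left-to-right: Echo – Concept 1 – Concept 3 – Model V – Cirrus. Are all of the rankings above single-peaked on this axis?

Axis positions: Echo=1, Concept 1=2, Concept 3=3, Model V=4, Cirrus=5.
Type 1 (peak Concept 3 at position 3): ranking walks positions 3-2-4-5-1, expanding outward from the peak — single-peaked.
Type 2: ranking walks positions 4-1-2-3-5; Echo is ranked above Concept 3 even though Concept 3 lies between Echo and the peak Model V on the axis — preferences dip and rise again. Not single-peaked.
Type 3: ranking walks positions 3-4-5-1-2; Echo is ranked above Concept 1 even though Concept 1 lies between Echo and the peak Concept 3 on the axis — preferences dip and rise again. Not single-peaked.
Type 4: ranking walks positions 3-2-5-1-4; Cirrus is ranked above Model V even though Model V lies between Cirrus and the peak Concept 3 on the axis — preferences dip and rise again. Not single-peaked.
Type 5: ranking walks positions 2-3-5-1-4; Cirrus is ranked above Model V even though Model V lies between Cirrus and the peak Concept 1 on the axis — preferences dip and rise again. Not single-peaked.
Type 6 (peak Concept 1 at position 2): ranking walks positions 2-1-3-4-5, expanding outward from the peak — single-peaked.
Type 7 (peak Model V at position 4): ranking walks positions 4-5-3-2-1, expanding outward from the peak — single-peaked.
Type 2 violates single-peakedness, so the profile is not single-peaked on this axis.

no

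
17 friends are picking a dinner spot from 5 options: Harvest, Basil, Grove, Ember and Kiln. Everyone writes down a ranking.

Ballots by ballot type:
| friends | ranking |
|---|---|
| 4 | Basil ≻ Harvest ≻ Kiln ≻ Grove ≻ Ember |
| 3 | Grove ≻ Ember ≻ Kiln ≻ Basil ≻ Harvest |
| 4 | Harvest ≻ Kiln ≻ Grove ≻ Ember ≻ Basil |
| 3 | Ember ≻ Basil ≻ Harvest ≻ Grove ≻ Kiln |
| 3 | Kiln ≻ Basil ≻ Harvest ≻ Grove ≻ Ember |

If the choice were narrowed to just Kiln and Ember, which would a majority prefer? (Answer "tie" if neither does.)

Ballots ranking Kiln above Ember: 4 + 4 + 3 = 11.
Ballots ranking Ember above Kiln: 17 − 11 = 6.
Kiln wins the head-to-head 11–6.

Kiln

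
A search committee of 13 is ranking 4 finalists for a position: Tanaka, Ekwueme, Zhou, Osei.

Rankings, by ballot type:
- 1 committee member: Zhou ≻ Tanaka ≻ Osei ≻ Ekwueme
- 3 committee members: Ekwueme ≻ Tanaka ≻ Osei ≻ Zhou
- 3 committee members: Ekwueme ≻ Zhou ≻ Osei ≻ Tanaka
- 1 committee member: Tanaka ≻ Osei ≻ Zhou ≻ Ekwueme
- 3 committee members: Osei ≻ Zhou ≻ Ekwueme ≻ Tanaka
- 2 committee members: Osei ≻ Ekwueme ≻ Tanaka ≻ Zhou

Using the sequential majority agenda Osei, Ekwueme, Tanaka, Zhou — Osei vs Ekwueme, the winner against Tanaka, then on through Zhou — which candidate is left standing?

Osei

Round 1: Osei vs Ekwueme — 7–6, Osei advances.
Round 2: Osei vs Tanaka — 8–5, Osei advances.
Round 3: Osei vs Zhou — 9–4, Osei advances.
The agenda winner is Osei.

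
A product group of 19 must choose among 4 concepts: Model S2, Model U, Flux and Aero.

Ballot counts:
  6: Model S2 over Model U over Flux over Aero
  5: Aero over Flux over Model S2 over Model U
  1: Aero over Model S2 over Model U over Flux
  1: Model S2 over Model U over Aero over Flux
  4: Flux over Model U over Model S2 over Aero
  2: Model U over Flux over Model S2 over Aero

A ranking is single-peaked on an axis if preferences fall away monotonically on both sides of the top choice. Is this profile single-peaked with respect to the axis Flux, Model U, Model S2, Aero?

no

Axis positions: Flux=1, Model U=2, Model S2=3, Aero=4.
Cluster 1 (peak Model S2 at position 3): ranking walks positions 3-2-1-4, expanding outward from the peak — single-peaked.
Cluster 2: ranking walks positions 4-1-3-2; Flux is ranked above Model S2 even though Model S2 lies between Flux and the peak Aero on the axis — preferences dip and rise again. Not single-peaked.
Cluster 3 (peak Aero at position 4): ranking walks positions 4-3-2-1, expanding outward from the peak — single-peaked.
Cluster 4 (peak Model S2 at position 3): ranking walks positions 3-2-4-1, expanding outward from the peak — single-peaked.
Cluster 5 (peak Flux at position 1): ranking walks positions 1-2-3-4, expanding outward from the peak — single-peaked.
Cluster 6 (peak Model U at position 2): ranking walks positions 2-1-3-4, expanding outward from the peak — single-peaked.
Cluster 2 violates single-peakedness, so the profile is not single-peaked on this axis.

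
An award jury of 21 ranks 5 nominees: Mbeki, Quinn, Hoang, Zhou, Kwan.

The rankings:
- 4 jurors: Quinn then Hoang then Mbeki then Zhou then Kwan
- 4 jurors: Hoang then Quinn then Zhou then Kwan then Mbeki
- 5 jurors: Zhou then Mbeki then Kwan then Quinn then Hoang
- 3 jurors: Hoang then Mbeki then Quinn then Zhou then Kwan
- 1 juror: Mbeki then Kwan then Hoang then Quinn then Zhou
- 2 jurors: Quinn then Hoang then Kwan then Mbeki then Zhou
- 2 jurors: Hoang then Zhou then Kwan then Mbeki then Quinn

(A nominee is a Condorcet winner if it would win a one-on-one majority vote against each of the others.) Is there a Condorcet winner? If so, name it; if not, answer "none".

none

Check each pair by majority over 21 ballots:
Mbeki vs Quinn: 5+3+1+2 = 11 for Mbeki, 10 for Quinn — Mbeki by 11–10.
Mbeki vs Hoang: 5+1 = 6 for Mbeki, 15 for Hoang — Hoang by 15–6.
Mbeki vs Zhou: 4+3+1+2 = 10 for Mbeki, 11 for Zhou — Zhou by 11–10.
Mbeki vs Kwan: Mbeki is ranked higher on 4+5+3+1 = 13 ballots, Kwan on 8. Mbeki wins 13–8.
Quinn vs Hoang: Quinn is ranked higher on 4+5+2 = 11 ballots, Hoang on 10. Quinn wins 11–10.
Quinn vs Zhou: Quinn preferred on 4+4+3+1+2 = 14 ballots; Quinn wins 14–7.
Quinn vs Kwan: 13 to 8, Quinn.
Hoang vs Zhou: 16 to 5, Hoang.
Hoang vs Kwan: 15 to 6, Hoang.
Zhou vs Kwan: 4+4+5+3+2 = 18 for Zhou, 3 for Kwan — Zhou by 18–3.
No nominee is unbeaten: Mbeki loses to Hoang; Quinn loses to Mbeki; Hoang loses to Quinn; Zhou loses to Quinn; Kwan loses to Mbeki. In particular Mbeki → Quinn → Hoang → Mbeki is a majority cycle — no Condorcet winner exists.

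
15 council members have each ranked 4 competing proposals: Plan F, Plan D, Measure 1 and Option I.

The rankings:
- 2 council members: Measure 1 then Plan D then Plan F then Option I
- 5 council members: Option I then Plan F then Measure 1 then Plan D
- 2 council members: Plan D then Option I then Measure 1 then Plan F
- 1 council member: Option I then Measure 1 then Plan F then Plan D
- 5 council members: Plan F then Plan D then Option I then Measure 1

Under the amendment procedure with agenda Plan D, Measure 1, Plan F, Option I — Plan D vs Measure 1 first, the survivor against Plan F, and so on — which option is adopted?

Option I

Round 1: Plan D vs Measure 1 — 7–8, Measure 1 advances.
Round 2: Measure 1 vs Plan F — 5–10, Plan F advances.
Round 3: Plan F vs Option I — 7–8, Option I advances.
Option I survives the agenda.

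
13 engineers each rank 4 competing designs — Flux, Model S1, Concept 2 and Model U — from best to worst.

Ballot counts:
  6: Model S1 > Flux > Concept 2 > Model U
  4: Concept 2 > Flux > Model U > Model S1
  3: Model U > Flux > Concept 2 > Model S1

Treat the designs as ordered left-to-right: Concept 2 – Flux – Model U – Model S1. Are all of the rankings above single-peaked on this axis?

no

Axis positions: Concept 2=1, Flux=2, Model U=3, Model S1=4.
Type 1: ranking walks positions 4-2-1-3; Flux is ranked above Model U even though Model U lies between Flux and the peak Model S1 on the axis — preferences dip and rise again. Not single-peaked.
Type 2 (peak Concept 2 at position 1): ranking walks positions 1-2-3-4, expanding outward from the peak — single-peaked.
Type 3 (peak Model U at position 3): ranking walks positions 3-2-1-4, expanding outward from the peak — single-peaked.
Type 1 violates single-peakedness, so the profile is not single-peaked on this axis.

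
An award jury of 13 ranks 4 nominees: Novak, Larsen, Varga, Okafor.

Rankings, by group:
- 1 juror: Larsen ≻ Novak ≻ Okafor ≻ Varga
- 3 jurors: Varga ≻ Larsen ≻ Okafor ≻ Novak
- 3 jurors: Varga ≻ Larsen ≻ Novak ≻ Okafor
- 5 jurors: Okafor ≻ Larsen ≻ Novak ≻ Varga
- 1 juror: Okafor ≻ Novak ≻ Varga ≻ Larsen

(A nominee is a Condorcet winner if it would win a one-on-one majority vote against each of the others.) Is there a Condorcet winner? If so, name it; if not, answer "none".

Check each pair by majority over 13 ballots:
Novak vs Larsen: Larsen wins 12–1.
Novak vs Varga: 7 to 6, Novak.
Novak vs Okafor: Novak preferred on 1+3 = 4 ballots; Okafor wins 9–4.
Larsen vs Varga: Varga, 7–6.
Larsen–Okafor: Larsen 7–6.
Varga vs Okafor: Okafor, 7–6.
Every nominee loses at least once (Novak loses to Larsen; Larsen loses to Varga; Varga loses to Novak; Okafor loses to Larsen). The majority relation contains the cycle Novak beats Varga beats Larsen beats Novak, so there is no Condorcet winner.

none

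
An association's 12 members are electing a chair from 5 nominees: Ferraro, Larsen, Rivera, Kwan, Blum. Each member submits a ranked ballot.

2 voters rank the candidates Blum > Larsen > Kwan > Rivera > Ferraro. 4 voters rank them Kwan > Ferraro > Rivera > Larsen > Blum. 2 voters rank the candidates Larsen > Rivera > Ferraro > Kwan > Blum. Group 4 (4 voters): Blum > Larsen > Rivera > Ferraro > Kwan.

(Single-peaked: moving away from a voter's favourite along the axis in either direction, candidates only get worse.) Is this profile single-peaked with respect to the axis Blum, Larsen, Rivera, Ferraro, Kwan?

no

Axis positions: Blum=1, Larsen=2, Rivera=3, Ferraro=4, Kwan=5.
Group 1: ranking walks positions 1-2-5-3-4; Kwan is ranked above Rivera even though Rivera lies between Kwan and the peak Blum on the axis — preferences dip and rise again. Not single-peaked.
Group 2 (peak Kwan at position 5): ranking walks positions 5-4-3-2-1, expanding outward from the peak — single-peaked.
Group 3 (peak Larsen at position 2): ranking walks positions 2-3-4-5-1, expanding outward from the peak — single-peaked.
Group 4 (peak Blum at position 1): ranking walks positions 1-2-3-4-5, expanding outward from the peak — single-peaked.
Group 1 violates single-peakedness, so the profile is not single-peaked on this axis.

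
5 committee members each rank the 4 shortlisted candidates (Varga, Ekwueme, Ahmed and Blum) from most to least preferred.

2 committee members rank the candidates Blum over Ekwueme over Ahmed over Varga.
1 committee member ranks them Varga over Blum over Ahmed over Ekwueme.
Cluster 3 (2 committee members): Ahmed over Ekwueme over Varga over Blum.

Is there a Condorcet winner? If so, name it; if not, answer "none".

Check each pair by majority over 5 ballots:
Varga vs Ekwueme: 1 to 4, Ekwueme.
Varga vs Ahmed: 1 for Varga, 4 for Ahmed — Ahmed by 4–1.
Varga vs Blum: 3 to 2, Varga.
Ekwueme vs Ahmed: Ekwueme preferred on 2 ballots; Ahmed wins 3–2.
Ekwueme vs Blum: Ekwueme preferred on 2 ballots; Blum wins 3–2.
Ahmed vs Blum: 2 to 3, Blum.
Each candidate drops at least one matchup (Varga loses to Ekwueme; Ekwueme loses to Ahmed; Ahmed loses to Blum; Blum loses to Varga); the cycle Varga → Blum → Ekwueme → Varga rules out a Condorcet winner.

none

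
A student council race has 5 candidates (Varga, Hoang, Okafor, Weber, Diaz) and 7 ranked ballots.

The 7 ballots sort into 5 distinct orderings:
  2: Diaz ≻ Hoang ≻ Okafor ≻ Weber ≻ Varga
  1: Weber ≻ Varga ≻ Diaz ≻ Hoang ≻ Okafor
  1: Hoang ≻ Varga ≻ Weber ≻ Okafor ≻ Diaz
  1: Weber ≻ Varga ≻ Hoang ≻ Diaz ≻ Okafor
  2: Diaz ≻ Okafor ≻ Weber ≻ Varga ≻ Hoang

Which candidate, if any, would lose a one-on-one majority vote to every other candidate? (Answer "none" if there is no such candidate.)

none

Head-to-head results (7 voters):
Varga vs Hoang: Varga, 4–3.
Varga vs Okafor: 3 to 4, Okafor.
Varga vs Weber: Varga is ranked higher on 1 ballot, Weber on 6. Weber wins 6–1.
Varga vs Diaz: Diaz wins 4–3.
Hoang vs Okafor: Hoang preferred on 2+1+1+1 = 5 ballots; Hoang wins 5–2.
Hoang vs Weber: 2+1 = 3 for Hoang, 4 for Weber — Weber by 4–3.
Hoang–Diaz: Diaz 5–2.
Okafor–Weber: Okafor 4–3.
Okafor–Diaz: Diaz 6–1.
Weber–Diaz: Diaz 4–3.
Each candidate has at least one pairwise win (Varga beats Hoang; Hoang beats Okafor; Okafor beats Varga; Weber beats Varga; Diaz beats Varga) — no Condorcet loser.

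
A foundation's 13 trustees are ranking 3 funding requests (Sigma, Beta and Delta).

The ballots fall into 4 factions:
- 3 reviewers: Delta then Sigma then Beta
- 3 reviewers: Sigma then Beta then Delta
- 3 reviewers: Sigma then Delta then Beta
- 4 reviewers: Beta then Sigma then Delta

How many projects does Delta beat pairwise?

Delta against each rival (13 reviewers):
Delta vs Sigma: 3 for Delta, 10 for Sigma — Sigma by 10–3.
Delta vs Beta: Beta, 7–6.
Delta beats no one; loses to Sigma, Beta — 0 pairwise wins.

0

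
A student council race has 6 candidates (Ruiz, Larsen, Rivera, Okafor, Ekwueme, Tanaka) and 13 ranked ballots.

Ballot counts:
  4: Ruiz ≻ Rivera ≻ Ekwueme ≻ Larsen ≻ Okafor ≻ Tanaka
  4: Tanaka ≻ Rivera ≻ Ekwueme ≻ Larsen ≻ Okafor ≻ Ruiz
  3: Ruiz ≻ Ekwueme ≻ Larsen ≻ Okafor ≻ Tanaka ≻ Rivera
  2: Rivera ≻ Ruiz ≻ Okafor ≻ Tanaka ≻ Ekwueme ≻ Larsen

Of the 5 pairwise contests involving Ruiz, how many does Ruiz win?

5

Ruiz against each rival (13 voters):
Ruiz vs Larsen: Ruiz is ranked higher on 4+3+2 = 9 ballots, Larsen on 4. Ruiz wins 9–4.
Ruiz–Rivera: Ruiz 7–6.
Ruiz vs Okafor: Ruiz wins 9–4.
Ruiz vs Ekwueme: Ruiz, 9–4.
Ruiz vs Tanaka: 9 to 4, Ruiz.
Ruiz beats Larsen, Rivera, Okafor, Ekwueme, Tanaka — 5 pairwise wins.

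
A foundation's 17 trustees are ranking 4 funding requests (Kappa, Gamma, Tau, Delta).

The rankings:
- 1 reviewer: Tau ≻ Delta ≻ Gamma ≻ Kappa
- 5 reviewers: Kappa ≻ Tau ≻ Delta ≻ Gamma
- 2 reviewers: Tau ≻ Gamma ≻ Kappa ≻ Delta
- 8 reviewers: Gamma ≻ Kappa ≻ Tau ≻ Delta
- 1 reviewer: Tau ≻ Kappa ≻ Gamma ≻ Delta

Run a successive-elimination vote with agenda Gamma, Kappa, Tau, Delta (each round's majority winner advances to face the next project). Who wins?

Tau

Round 1: Gamma vs Kappa — 11–6, Gamma advances.
Round 2: Gamma vs Tau — 8–9, Tau advances.
Round 3: Tau vs Delta — 17–0, Tau advances.
The agenda winner is Tau.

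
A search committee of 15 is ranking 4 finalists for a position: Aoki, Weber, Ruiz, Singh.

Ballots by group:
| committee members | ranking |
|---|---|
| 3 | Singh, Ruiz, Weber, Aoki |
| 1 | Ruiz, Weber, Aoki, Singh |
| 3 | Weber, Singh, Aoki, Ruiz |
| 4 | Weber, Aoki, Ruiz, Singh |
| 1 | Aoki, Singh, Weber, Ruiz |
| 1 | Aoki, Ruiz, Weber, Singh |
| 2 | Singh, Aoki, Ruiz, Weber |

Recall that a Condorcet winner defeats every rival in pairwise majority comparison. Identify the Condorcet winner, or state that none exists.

Pairwise majorities:
Aoki vs Weber: 4 to 11, Weber.
Aoki vs Ruiz: Aoki is ranked higher on 3+4+1+1+2 = 11 ballots, Ruiz on 4. Aoki wins 11–4.
Aoki vs Singh: Aoki preferred on 1+4+1+1 = 7 ballots; Singh wins 8–7.
Weber vs Ruiz: Weber is ranked higher on 3+4+1 = 8 ballots, Ruiz on 7. Weber wins 8–7.
Weber vs Singh: Weber preferred on 1+3+4+1 = 9 ballots; Weber wins 9–6.
Ruiz vs Singh: 6 to 9, Singh.
Weber beats each of Aoki, Ruiz, Singh — Weber is the Condorcet winner.

Weber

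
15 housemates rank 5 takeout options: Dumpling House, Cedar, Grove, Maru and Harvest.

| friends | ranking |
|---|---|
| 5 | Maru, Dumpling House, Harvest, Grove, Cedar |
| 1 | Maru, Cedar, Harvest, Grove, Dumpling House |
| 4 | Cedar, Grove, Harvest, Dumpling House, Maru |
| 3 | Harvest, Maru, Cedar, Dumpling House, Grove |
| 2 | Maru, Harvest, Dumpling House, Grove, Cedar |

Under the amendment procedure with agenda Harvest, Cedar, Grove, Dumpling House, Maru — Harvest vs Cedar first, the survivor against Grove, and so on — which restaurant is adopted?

Maru

Round 1: Harvest vs Cedar — 10–5, Harvest advances.
Round 2: Harvest vs Grove — 11–4, Harvest advances.
Round 3: Harvest vs Dumpling House — 10–5, Harvest advances.
Round 4: Harvest vs Maru — 7–8, Maru advances.
Maru survives the agenda.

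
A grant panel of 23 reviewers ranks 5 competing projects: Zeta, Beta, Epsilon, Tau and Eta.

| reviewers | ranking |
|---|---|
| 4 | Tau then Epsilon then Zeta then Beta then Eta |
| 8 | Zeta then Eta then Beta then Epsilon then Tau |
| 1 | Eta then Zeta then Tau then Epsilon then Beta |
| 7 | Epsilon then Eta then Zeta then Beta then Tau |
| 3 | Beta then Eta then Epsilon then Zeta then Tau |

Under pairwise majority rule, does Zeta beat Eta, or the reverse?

Zeta

Ballots ranking Zeta above Eta: 4 + 8 = 12.
Ballots ranking Eta above Zeta: 23 − 12 = 11.
Zeta wins the head-to-head 12–11.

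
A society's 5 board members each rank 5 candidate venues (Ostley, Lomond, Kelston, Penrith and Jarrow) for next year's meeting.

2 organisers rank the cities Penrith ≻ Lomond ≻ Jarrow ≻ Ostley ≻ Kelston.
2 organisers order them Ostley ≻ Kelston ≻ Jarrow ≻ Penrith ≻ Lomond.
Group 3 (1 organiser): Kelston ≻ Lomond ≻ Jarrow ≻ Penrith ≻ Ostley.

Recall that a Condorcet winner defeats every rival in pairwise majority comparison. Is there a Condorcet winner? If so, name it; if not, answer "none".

none

Head-to-head results (5 organisers):
Ostley vs Lomond: Ostley is ranked higher on 2 ballots, Lomond on 3. Lomond wins 3–2.
Ostley vs Kelston: Ostley, 4–1.
Ostley vs Penrith: 2 for Ostley, 3 for Penrith — Penrith by 3–2.
Ostley–Jarrow: Jarrow 3–2.
Lomond vs Kelston: 2 to 3, Kelston.
Lomond–Penrith: Penrith 4–1.
Lomond vs Jarrow: Lomond wins 3–2.
Kelston vs Penrith: 2+1 = 3 for Kelston, 2 for Penrith — Kelston by 3–2.
Kelston vs Jarrow: Kelston preferred on 2+1 = 3 ballots; Kelston wins 3–2.
Penrith vs Jarrow: 2 for Penrith, 3 for Jarrow — Jarrow by 3–2.
Each city drops at least one matchup (Ostley loses to Lomond; Lomond loses to Kelston; Kelston loses to Ostley; Penrith loses to Kelston; Jarrow loses to Lomond); the cycle Ostley → Kelston → Lomond → Ostley rules out a Condorcet winner.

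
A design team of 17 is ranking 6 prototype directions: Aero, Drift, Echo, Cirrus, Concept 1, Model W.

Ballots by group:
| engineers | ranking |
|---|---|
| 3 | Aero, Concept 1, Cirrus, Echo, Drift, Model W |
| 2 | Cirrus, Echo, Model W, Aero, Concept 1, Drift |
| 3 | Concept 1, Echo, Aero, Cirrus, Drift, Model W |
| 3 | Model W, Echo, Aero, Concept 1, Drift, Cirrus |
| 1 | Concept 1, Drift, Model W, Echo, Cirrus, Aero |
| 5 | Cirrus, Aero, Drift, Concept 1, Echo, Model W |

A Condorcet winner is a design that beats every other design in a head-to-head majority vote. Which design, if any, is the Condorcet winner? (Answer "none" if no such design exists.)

none

Head-to-head results (17 engineers):
Aero–Drift: Aero 16–1.
Aero vs Echo: Aero is ranked higher on 3+5 = 8 ballots, Echo on 9. Echo wins 9–8.
Aero vs Cirrus: 3+3+3 = 9 for Aero, 8 for Cirrus — Aero by 9–8.
Aero–Concept 1: Aero 13–4.
Aero vs Model W: Aero, 11–6.
Drift vs Echo: Echo, 11–6.
Drift vs Cirrus: Cirrus wins 13–4.
Drift vs Concept 1: Drift preferred on 5 ballots; Concept 1 wins 12–5.
Drift vs Model W: Drift is ranked higher on 3+3+1+5 = 12 ballots, Model W on 5. Drift wins 12–5.
Echo vs Cirrus: Echo is ranked higher on 3+3+1 = 7 ballots, Cirrus on 10. Cirrus wins 10–7.
Echo vs Concept 1: 2+3 = 5 for Echo, 12 for Concept 1 — Concept 1 by 12–5.
Echo vs Model W: Echo wins 13–4.
Cirrus vs Concept 1: Concept 1, 10–7.
Cirrus vs Model W: Cirrus, 13–4.
Concept 1 vs Model W: Concept 1 preferred on 3+3+1+5 = 12 ballots; Concept 1 wins 12–5.
No design is unbeaten: Aero loses to Echo; Drift loses to Aero; Echo loses to Cirrus; Cirrus loses to Aero; Concept 1 loses to Aero; Model W loses to Aero. In particular Aero beats Cirrus beats Echo beats Aero is a majority cycle — no Condorcet winner exists.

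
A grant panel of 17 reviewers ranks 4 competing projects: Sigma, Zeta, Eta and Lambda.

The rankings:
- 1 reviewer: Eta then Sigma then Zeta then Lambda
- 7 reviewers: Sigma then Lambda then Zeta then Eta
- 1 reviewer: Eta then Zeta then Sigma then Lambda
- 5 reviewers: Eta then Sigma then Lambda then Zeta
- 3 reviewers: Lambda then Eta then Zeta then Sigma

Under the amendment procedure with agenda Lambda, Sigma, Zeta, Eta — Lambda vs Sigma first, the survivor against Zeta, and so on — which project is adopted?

Round 1: Lambda vs Sigma — 3–14, Sigma advances.
Round 2: Sigma vs Zeta — 13–4, Sigma advances.
Round 3: Sigma vs Eta — 7–10, Eta advances.
The agenda winner is Eta.

Eta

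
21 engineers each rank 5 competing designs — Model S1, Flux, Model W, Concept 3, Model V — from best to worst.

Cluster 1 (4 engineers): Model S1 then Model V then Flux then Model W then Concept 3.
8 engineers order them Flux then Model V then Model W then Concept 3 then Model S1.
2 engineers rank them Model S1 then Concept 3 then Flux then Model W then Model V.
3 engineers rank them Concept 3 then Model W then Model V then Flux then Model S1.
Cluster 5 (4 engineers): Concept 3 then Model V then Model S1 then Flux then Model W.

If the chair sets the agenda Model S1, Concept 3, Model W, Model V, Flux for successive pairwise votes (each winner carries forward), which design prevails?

Round 1: Model S1 vs Concept 3 — 6–15, Concept 3 advances.
Round 2: Concept 3 vs Model W — 9–12, Model W advances.
Round 3: Model W vs Model V — 5–16, Model V advances.
Round 4: Model V vs Flux — 11–10, Model V advances.
Model V survives the agenda.

Model V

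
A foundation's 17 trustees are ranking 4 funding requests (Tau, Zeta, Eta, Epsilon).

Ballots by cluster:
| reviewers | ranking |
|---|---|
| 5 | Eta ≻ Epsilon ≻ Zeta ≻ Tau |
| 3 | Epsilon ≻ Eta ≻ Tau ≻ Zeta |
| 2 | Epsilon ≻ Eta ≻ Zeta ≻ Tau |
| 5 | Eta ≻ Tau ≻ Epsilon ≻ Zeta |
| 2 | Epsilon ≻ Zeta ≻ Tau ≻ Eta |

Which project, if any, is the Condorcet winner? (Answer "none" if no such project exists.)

Check each pair by majority over 17 ballots:
Tau vs Zeta: 8 to 9, Zeta.
Tau vs Eta: 2 to 15, Eta.
Tau vs Epsilon: 5 for Tau, 12 for Epsilon — Epsilon by 12–5.
Zeta vs Eta: 2 for Zeta, 15 for Eta — Eta by 15–2.
Zeta vs Epsilon: 0 to 17, Epsilon.
Eta vs Epsilon: Eta is ranked higher on 5+5 = 10 ballots, Epsilon on 7. Eta wins 10–7.
Only Eta has no losses; Eta is the Condorcet winner.

Eta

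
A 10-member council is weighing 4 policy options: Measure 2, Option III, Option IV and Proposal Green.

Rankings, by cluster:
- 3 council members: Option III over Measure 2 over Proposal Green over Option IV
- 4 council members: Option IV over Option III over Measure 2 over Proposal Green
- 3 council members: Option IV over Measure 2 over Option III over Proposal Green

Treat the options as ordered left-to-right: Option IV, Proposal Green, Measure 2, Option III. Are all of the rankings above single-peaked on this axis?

Axis positions: Option IV=1, Proposal Green=2, Measure 2=3, Option III=4.
Cluster 1 (peak Option III at position 4): ranking walks positions 4-3-2-1, expanding outward from the peak — single-peaked.
Cluster 2: ranking walks positions 1-4-3-2; Option III is ranked above Proposal Green even though Proposal Green lies between Option III and the peak Option IV on the axis — preferences dip and rise again. Not single-peaked.
Cluster 3: ranking walks positions 1-3-4-2; Measure 2 is ranked above Proposal Green even though Proposal Green lies between Measure 2 and the peak Option IV on the axis — preferences dip and rise again. Not single-peaked.
Cluster 2 violates single-peakedness, so the profile is not single-peaked on this axis.

no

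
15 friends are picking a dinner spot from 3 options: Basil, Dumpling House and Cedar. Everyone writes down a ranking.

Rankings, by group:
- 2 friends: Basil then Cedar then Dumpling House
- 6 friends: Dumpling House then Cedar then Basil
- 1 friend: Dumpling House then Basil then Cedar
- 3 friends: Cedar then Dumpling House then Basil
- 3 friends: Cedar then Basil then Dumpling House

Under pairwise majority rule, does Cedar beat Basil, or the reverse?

Ballots ranking Cedar above Basil: 6 + 3 + 3 = 12.
Ballots ranking Basil above Cedar: 15 − 12 = 3.
Cedar wins the head-to-head 12–3.

Cedar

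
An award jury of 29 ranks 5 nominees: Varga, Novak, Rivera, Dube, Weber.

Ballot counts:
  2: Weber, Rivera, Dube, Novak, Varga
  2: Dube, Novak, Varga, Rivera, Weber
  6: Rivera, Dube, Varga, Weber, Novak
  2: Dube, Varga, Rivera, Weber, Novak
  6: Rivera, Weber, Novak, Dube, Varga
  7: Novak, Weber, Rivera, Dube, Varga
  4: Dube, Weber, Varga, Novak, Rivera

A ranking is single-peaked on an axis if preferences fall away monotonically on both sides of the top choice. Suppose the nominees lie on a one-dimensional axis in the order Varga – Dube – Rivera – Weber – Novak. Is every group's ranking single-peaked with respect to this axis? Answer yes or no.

no

Axis positions: Varga=1, Dube=2, Rivera=3, Weber=4, Novak=5.
Group 1 (peak Weber at position 4): ranking walks positions 4-3-2-5-1, expanding outward from the peak — single-peaked.
Group 2: ranking walks positions 2-5-1-3-4; Novak is ranked above Rivera even though Rivera lies between Novak and the peak Dube on the axis — preferences dip and rise again. Not single-peaked.
Group 3 (peak Rivera at position 3): ranking walks positions 3-2-1-4-5, expanding outward from the peak — single-peaked.
Group 4 (peak Dube at position 2): ranking walks positions 2-1-3-4-5, expanding outward from the peak — single-peaked.
Group 5 (peak Rivera at position 3): ranking walks positions 3-4-5-2-1, expanding outward from the peak — single-peaked.
Group 6 (peak Novak at position 5): ranking walks positions 5-4-3-2-1, expanding outward from the peak — single-peaked.
Group 7: ranking walks positions 2-4-1-5-3; Weber is ranked above Rivera even though Rivera lies between Weber and the peak Dube on the axis — preferences dip and rise again. Not single-peaked.
Group 2 violates single-peakedness, so the profile is not single-peaked on this axis.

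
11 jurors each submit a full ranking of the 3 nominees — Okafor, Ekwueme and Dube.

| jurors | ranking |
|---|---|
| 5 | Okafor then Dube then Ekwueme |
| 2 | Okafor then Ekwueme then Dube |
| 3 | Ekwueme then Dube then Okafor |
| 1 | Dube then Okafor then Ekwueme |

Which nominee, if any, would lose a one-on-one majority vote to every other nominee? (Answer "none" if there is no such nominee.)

Ekwueme

Pairwise majorities:
Okafor vs Ekwueme: Okafor is ranked higher on 5+2+1 = 8 ballots, Ekwueme on 3. Okafor wins 8–3.
Okafor vs Dube: Okafor wins 7–4.
Ekwueme vs Dube: Dube wins 6–5.
Ekwueme loses to every other nominee — it is the Condorcet loser.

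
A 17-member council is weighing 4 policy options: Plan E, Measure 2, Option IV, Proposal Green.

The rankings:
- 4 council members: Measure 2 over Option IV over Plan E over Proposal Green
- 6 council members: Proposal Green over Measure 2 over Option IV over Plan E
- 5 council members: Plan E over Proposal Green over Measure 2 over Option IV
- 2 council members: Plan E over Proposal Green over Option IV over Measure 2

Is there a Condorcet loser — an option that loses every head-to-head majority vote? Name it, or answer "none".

none

Pairwise majorities:
Plan E vs Measure 2: Plan E is ranked higher on 5+2 = 7 ballots, Measure 2 on 10. Measure 2 wins 10–7.
Plan E vs Option IV: Option IV wins 10–7.
Plan E–Proposal Green: Plan E 11–6.
Measure 2 vs Option IV: Measure 2 wins 15–2.
Measure 2 vs Proposal Green: 4 to 13, Proposal Green.
Option IV vs Proposal Green: Proposal Green wins 13–4.
Every option wins at least one matchup (Plan E beats Proposal Green; Measure 2 beats Plan E; Option IV beats Plan E; Proposal Green beats Measure 2), so there is no Condorcet loser.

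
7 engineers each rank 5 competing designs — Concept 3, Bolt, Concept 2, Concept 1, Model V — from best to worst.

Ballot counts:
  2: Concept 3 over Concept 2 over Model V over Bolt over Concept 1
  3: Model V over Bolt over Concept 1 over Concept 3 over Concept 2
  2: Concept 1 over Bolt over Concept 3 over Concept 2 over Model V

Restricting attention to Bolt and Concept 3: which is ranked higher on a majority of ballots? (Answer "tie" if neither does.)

Bolt

Ballots ranking Bolt above Concept 3: 3 + 2 = 5.
Ballots ranking Concept 3 above Bolt: 7 − 5 = 2.
Bolt wins the head-to-head 5–2.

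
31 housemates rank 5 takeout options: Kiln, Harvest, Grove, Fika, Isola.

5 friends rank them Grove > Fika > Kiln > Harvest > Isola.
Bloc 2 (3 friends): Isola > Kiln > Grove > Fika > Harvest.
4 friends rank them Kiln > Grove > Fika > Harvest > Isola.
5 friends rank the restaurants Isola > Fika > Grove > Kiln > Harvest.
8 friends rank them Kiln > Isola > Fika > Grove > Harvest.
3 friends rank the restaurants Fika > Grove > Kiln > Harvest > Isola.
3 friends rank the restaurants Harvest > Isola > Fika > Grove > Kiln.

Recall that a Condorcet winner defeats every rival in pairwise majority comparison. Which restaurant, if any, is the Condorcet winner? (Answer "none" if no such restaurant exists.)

none

Check each pair by majority over 31 ballots:
Kiln–Harvest: Kiln 28–3.
Kiln–Grove: Grove 16–15.
Kiln vs Fika: Fika, 16–15.
Kiln–Isola: Kiln 20–11.
Harvest vs Grove: Grove, 28–3.
Harvest–Fika: Fika 28–3.
Harvest vs Isola: Isola wins 16–15.
Grove vs Fika: Fika wins 19–12.
Grove vs Isola: Isola, 19–12.
Fika–Isola: Isola 19–12.
Every restaurant loses at least once (Kiln loses to Grove; Harvest loses to Kiln; Grove loses to Fika; Fika loses to Isola; Isola loses to Kiln). The majority relation contains the cycle Kiln beats Isola beats Grove beats Kiln, so there is no Condorcet winner.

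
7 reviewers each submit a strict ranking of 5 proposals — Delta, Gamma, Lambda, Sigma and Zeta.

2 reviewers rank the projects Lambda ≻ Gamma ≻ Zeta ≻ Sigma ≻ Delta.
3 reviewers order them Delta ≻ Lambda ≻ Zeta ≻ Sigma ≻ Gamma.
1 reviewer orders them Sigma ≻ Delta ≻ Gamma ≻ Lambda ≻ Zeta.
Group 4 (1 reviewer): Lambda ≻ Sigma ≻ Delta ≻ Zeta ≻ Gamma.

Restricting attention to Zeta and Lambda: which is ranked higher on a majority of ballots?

No ballot ranks Zeta above Lambda: 0.
Ballots ranking Lambda above Zeta: 7 − 0 = 7.
Lambda wins the head-to-head 7–0.

Lambda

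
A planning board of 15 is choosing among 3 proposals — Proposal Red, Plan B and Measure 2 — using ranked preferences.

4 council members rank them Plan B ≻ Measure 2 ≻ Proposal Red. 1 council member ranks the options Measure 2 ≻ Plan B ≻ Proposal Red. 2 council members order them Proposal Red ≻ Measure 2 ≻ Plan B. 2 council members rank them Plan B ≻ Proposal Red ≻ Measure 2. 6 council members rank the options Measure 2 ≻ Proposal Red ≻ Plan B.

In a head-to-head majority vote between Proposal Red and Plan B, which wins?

Proposal Red

Ballots ranking Proposal Red above Plan B: 2 + 6 = 8.
Ballots ranking Plan B above Proposal Red: 15 − 8 = 7.
Proposal Red wins the head-to-head 8–7.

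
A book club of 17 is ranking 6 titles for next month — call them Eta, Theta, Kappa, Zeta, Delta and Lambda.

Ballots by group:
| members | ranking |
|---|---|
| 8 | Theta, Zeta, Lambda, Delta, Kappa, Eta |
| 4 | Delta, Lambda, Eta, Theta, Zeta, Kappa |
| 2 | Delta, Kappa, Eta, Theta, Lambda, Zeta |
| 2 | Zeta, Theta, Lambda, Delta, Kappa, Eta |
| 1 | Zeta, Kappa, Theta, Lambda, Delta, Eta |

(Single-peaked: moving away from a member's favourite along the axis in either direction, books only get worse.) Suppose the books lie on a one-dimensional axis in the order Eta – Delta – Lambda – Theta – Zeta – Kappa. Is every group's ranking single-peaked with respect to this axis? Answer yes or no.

Axis positions: Eta=1, Delta=2, Lambda=3, Theta=4, Zeta=5, Kappa=6.
Group 1 (peak Theta at position 4): ranking walks positions 4-5-3-2-6-1, expanding outward from the peak — single-peaked.
Group 2 (peak Delta at position 2): ranking walks positions 2-3-1-4-5-6, expanding outward from the peak — single-peaked.
Group 3: ranking walks positions 2-6-1-4-3-5; Kappa is ranked above Lambda even though Lambda lies between Kappa and the peak Delta on the axis — preferences dip and rise again. Not single-peaked.
Group 4 (peak Zeta at position 5): ranking walks positions 5-4-3-2-6-1, expanding outward from the peak — single-peaked.
Group 5 (peak Zeta at position 5): ranking walks positions 5-6-4-3-2-1, expanding outward from the peak — single-peaked.
Group 3 violates single-peakedness, so the profile is not single-peaked on this axis.

no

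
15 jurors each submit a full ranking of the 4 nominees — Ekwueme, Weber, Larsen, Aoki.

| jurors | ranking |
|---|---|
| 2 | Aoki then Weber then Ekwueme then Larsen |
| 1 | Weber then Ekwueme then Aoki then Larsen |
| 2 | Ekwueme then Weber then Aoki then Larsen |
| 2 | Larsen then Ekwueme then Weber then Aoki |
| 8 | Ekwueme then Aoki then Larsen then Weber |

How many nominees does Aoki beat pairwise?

2

Aoki against each rival (15 jurors):
Aoki vs Ekwueme: 2 to 13, Ekwueme.
Aoki–Weber: Aoki 10–5.
Aoki vs Larsen: Aoki wins 13–2.
Aoki beats Weber, Larsen; loses to Ekwueme — 2 pairwise wins.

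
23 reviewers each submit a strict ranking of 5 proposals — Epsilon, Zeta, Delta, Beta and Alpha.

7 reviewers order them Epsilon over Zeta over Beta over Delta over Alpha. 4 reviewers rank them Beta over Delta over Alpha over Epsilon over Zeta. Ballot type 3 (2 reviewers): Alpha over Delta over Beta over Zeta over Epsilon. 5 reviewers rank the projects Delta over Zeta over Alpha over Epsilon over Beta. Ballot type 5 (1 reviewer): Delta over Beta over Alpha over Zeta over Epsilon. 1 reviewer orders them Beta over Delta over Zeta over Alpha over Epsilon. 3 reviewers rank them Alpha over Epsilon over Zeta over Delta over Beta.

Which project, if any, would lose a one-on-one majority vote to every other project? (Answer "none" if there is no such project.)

Head-to-head results (23 reviewers):
Epsilon vs Zeta: Epsilon, 14–9.
Epsilon vs Delta: Delta wins 13–10.
Epsilon vs Beta: Epsilon, 15–8.
Epsilon vs Alpha: Alpha, 16–7.
Zeta vs Delta: Delta wins 13–10.
Zeta vs Beta: Zeta wins 15–8.
Zeta vs Alpha: Zeta preferred on 7+5+1 = 13 ballots; Zeta wins 13–10.
Delta vs Beta: Delta is ranked higher on 2+5+1+3 = 11 ballots, Beta on 12. Beta wins 12–11.
Delta vs Alpha: 7+4+5+1+1 = 18 for Delta, 5 for Alpha — Delta by 18–5.
Beta vs Alpha: 13 to 10, Beta.
Every project wins at least one matchup (Epsilon beats Zeta; Zeta beats Beta; Delta beats Epsilon; Beta beats Delta; Alpha beats Epsilon), so there is no Condorcet loser.

none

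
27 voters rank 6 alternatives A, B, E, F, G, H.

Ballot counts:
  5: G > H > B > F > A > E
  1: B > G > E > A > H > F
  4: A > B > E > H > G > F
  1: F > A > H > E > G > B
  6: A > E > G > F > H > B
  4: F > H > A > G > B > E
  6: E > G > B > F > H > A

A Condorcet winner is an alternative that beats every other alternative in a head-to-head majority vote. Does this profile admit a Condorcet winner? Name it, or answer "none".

Head-to-head results (27 voters):
A vs B: 15 to 12, A.
A vs E: A, 20–7.
A vs F: F wins 16–11.
A vs G: 15 to 12, A.
A vs H: H, 15–12.
B–E: B 14–13.
B vs F: B preferred on 5+1+4+6 = 16 ballots; B wins 16–11.
B vs G: B is ranked higher on 1+4 = 5 ballots, G on 22. G wins 22–5.
B vs H: H, 16–11.
E vs F: 17 to 10, E.
E vs G: E wins 17–10.
E–H: E 17–10.
F vs G: G, 22–5.
F vs H: F preferred on 1+6+4+6 = 17 ballots; F wins 17–10.
G vs H: G wins 18–9.
No alternative is unbeaten: A loses to F; B loses to A; E loses to A; F loses to B; G loses to A; H loses to E. In particular A beats B beats F beats A is a majority cycle — no Condorcet winner exists.

none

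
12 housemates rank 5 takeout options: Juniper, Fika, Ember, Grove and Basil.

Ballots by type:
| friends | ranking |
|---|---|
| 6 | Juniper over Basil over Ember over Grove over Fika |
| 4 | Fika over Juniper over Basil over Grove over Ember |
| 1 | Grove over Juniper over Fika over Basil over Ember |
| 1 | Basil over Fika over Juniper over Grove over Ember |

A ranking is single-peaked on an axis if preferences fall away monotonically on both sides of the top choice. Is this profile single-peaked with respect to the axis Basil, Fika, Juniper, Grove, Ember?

no

Axis positions: Basil=1, Fika=2, Juniper=3, Grove=4, Ember=5.
Type 1: ranking walks positions 3-1-5-4-2; Basil is ranked above Fika even though Fika lies between Basil and the peak Juniper on the axis — preferences dip and rise again. Not single-peaked.
Type 2 (peak Fika at position 2): ranking walks positions 2-3-1-4-5, expanding outward from the peak — single-peaked.
Type 3 (peak Grove at position 4): ranking walks positions 4-3-2-1-5, expanding outward from the peak — single-peaked.
Type 4 (peak Basil at position 1): ranking walks positions 1-2-3-4-5, expanding outward from the peak — single-peaked.
Type 1 violates single-peakedness, so the profile is not single-peaked on this axis.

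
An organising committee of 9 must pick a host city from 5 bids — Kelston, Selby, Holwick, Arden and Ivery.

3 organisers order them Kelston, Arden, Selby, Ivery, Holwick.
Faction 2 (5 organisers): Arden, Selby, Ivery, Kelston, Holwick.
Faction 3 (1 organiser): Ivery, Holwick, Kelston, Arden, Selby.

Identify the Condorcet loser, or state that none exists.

Holwick

Pairwise majorities:
Kelston vs Selby: 4 to 5, Selby.
Kelston vs Holwick: Kelston preferred on 3+5 = 8 ballots; Kelston wins 8–1.
Kelston–Arden: Arden 5–4.
Kelston vs Ivery: 3 to 6, Ivery.
Selby vs Holwick: Selby wins 8–1.
Selby vs Arden: 0 for Selby, 9 for Arden — Arden by 9–0.
Selby vs Ivery: Selby, 8–1.
Holwick vs Arden: Arden wins 8–1.
Holwick vs Ivery: 0 to 9, Ivery.
Arden–Ivery: Arden 8–1.
Only Holwick has no wins; Holwick is the Condorcet loser.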